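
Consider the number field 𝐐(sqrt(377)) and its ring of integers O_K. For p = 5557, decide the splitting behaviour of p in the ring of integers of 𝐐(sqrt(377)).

377 mod 4 = 1, hence disc K = 377 and O_K = ℤ[(1+√377)/2].
Since gcd(5557, 377) = 1 the prime 5557 does not ramify.
Compute (377/5557) via Euler: 377^((5557-1)/2) mod 5557 = 1, so (377/5557) = 1.
(377/5557) = 1, so 5557 splits.

split — (5557) = 𝔭₁𝔭₂ with 𝔭₁ ≠ 𝔭₂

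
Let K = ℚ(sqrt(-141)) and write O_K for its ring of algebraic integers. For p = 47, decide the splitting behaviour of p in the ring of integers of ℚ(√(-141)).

d = -141 ≡ 3 (mod 4), so O_K = ℤ[√-141] and disc(K) = 4d = -564.
disc(K) = -564 = 47·(-12), so p = 47 is ramified.

ramified — (47) = 𝔭²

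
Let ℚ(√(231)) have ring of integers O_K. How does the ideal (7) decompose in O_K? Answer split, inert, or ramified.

ramified

Since 231 ≢ 1 mod 4, the ring of integers is ℤ[√231] with discriminant 4·231 = 924.
Ramification test: 7 | 924. The prime 7 ramifies in K.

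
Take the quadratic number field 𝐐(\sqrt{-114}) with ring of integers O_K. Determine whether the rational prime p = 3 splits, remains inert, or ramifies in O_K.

Since -114 ≢ 1 mod 4, the ring of integers is ℤ[√-114] with discriminant 4·(-114) = -456.
Ramification test: 3 | -456. The prime 3 ramifies in K.

p ramifies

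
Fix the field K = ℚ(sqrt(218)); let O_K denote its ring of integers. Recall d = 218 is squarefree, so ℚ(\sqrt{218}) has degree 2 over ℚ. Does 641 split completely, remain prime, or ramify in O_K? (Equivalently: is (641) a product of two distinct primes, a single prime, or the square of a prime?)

641 remains inert

Since 218 ≢ 1 mod 4, the ring of integers is ℤ[√218] with discriminant 4·218 = 872.
Since gcd(641, 872) = 1 the prime 641 does not ramify.
Legendre symbol by Euler's criterion: (218/641) ≡ 218^320 ≡ 640 (mod 641), i.e. (218/641) = -1.
(218/641) = -1, so 641 is inert.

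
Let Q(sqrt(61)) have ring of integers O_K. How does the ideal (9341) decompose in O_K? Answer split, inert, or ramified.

Since 61 ≡ 1 mod 4, the ring of integers is ℤ[(1+√61)/2] with discriminant 61.
disc(K) = 61 is not divisible by 9341; 9341 is unramified.
Euler's criterion: 61^4670 mod 9341 = 9340. Thus (61|9341) = -1.
d is a non-residue mod p, hence 9341 remains inert in O_K.

p is inert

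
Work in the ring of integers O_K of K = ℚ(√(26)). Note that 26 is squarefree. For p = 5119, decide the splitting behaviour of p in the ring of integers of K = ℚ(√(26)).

split

d = 26 ≡ 2 (mod 4), so O_K = ℤ[√26] and disc(K) = 4d = 104.
5119 ∤ 104, so 5119 is unramified.
(26/5119) = 26^2559 mod 5119 = 1, giving Legendre symbol 1.
(26/5119) = 1, so 5119 splits.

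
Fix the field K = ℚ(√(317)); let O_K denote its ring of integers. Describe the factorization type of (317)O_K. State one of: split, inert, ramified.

d = 317 ≡ 1 (mod 4), so O_K = ℤ[(1+√317)/2] and disc(K) = d = 317.
Ramification test: 317 | 317. The prime 317 ramifies in K.

ramified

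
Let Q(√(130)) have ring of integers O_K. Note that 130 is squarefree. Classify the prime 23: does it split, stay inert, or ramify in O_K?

p is inert

130 mod 4 = 2, hence disc K = 4·130 = 520 and O_K = ℤ[√130].
23 ∤ 520, so 23 is unramified.
Legendre symbol by Euler's criterion: (130/23) ≡ 130^11 ≡ 22 (mod 23), i.e. (130/23) = -1.
Legendre symbol -1 ⇒ 23 is inert.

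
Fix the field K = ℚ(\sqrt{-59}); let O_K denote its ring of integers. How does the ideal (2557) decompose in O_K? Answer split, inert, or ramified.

splits completely

-59 mod 4 = 1, hence disc K = -59 and O_K = ℤ[(1+√-59)/2].
Since gcd(2557, -59) = 1 the prime 2557 does not ramify.
Legendre symbol by Euler's criterion: (-59/2557) ≡ (-59)^1278 ≡ 1 (mod 2557), i.e. (-59/2557) = 1.
Legendre symbol 1 ⇒ 2557 is split.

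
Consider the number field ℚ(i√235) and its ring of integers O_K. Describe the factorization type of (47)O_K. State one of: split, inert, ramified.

ramified

-235 mod 4 = 1, hence disc K = -235 and O_K = ℤ[(1+√-235)/2].
disc(K) = -235 = 47·(-5), so p = 47 is ramified.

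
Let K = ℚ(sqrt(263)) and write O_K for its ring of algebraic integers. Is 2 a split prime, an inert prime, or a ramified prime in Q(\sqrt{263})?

Since 263 ≢ 1 mod 4, the ring of integers is ℤ[√263] with discriminant 4·263 = 1052.
disc(K) = 1052 = 2·526, so p = 2 is ramified.

p ramifies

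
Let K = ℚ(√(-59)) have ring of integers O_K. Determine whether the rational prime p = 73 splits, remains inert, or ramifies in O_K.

73 remains inert

Since -59 ≡ 1 mod 4, the ring of integers is ℤ[(1+√-59)/2] with discriminant -59.
Since gcd(73, -59) = 1 the prime 73 does not ramify.
Compute (-59/73) via Euler: 14^((73-1)/2) mod 73 = 72, so (-59/73) = -1.
Legendre symbol -1 ⇒ 73 is inert.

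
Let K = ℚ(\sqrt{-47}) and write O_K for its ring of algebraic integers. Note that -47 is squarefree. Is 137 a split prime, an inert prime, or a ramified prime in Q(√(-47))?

-47 mod 4 = 1, hence disc K = -47 and O_K = ℤ[(1+√-47)/2].
disc(K) = -47 is not divisible by 137; 137 is unramified.
Euler's criterion: (-47)^68 mod 137 = 136. Thus (-47|137) = -1.
Legendre symbol -1 ⇒ 137 is inert.

remains prime (inert)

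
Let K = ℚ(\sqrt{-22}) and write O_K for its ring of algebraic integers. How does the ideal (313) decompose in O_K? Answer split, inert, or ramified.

split

d = -22 ≡ 2 (mod 4), so O_K = ℤ[√-22] and disc(K) = 4d = -88.
disc(K) = -88 is not divisible by 313; 313 is unramified.
(-22/313) = 291^156 mod 313 = 1, giving Legendre symbol 1.
(-22/313) = 1, so 313 splits.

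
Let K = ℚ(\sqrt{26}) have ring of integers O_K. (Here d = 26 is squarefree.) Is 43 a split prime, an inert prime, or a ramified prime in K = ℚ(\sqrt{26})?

p is inert

Since 26 ≢ 1 mod 4, the ring of integers is ℤ[√26] with discriminant 4·26 = 104.
Since gcd(43, 104) = 1 the prime 43 does not ramify.
Compute (26/43) via Euler: 26^((43-1)/2) mod 43 = 42, so (26/43) = -1.
(26/43) = -1, so 43 is inert.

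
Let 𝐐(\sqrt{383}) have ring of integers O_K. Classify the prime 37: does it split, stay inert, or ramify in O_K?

inert — (37) stays prime in O_K

d = 383 ≡ 3 (mod 4), so O_K = ℤ[√383] and disc(K) = 4d = 1532.
disc(K) = 1532 is not divisible by 37; 37 is unramified.
(383/37) = 13^18 mod 37 = 36, giving Legendre symbol -1.
Legendre symbol -1 ⇒ 37 is inert.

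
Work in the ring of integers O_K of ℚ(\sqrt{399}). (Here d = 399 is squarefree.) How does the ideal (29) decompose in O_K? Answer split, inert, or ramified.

399 mod 4 = 3, hence disc K = 4·399 = 1596 and O_K = ℤ[√399].
Since gcd(29, 1596) = 1 the prime 29 does not ramify.
Compute (399/29) via Euler: 22^((29-1)/2) mod 29 = 1, so (399/29) = 1.
d is a quadratic residue mod p, hence 29 splits in O_K.

split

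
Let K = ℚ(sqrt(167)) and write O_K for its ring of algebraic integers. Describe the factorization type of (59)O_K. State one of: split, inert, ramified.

Since 167 ≢ 1 mod 4, the ring of integers is ℤ[√167] with discriminant 4·167 = 668.
disc(K) = 668 is not divisible by 59; 59 is unramified.
(167/59) = 49^29 mod 59 = 1, giving Legendre symbol 1.
Legendre symbol 1 ⇒ 59 is split.

split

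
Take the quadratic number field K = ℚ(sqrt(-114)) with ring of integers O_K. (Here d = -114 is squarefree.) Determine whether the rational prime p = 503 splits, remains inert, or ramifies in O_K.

Since -114 ≢ 1 mod 4, the ring of integers is ℤ[√-114] with discriminant 4·(-114) = -456.
disc(K) = -456 is not divisible by 503; 503 is unramified.
Compute (-114/503) via Euler: 389^((503-1)/2) mod 503 = 1, so (-114/503) = 1.
(-114/503) = 1, so 503 splits.

splits completely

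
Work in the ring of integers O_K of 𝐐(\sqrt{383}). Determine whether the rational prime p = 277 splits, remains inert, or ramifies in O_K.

277 splits in O_K

d = 383 ≡ 3 (mod 4), so O_K = ℤ[√383] and disc(K) = 4d = 1532.
277 ∤ 1532, so 277 is unramified.
Compute (383/277) via Euler: 106^((277-1)/2) mod 277 = 1, so (383/277) = 1.
d is a quadratic residue mod p, hence 277 splits in O_K.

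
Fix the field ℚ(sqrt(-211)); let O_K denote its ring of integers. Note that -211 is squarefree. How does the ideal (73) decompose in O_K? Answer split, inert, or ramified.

Since -211 ≡ 1 mod 4, the ring of integers is ℤ[(1+√-211)/2] with discriminant -211.
73 ∤ -211, so 73 is unramified.
Euler's criterion: (-211)^36 mod 73 = 1. Thus (-211|73) = 1.
d is a quadratic residue mod p, hence 73 splits in O_K.

splits completely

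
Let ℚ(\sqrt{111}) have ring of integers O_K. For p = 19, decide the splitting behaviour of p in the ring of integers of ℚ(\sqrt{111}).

111 mod 4 = 3, hence disc K = 4·111 = 444 and O_K = ℤ[√111].
Since gcd(19, 444) = 1 the prime 19 does not ramify.
(111/19) = 16^9 mod 19 = 1, giving Legendre symbol 1.
(111/19) = 1, so 19 splits.

split — (19) = 𝔭₁𝔭₂ with 𝔭₁ ≠ 𝔭₂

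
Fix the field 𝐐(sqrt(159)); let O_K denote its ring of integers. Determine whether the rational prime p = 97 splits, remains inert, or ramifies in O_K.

d = 159 ≡ 3 (mod 4), so O_K = ℤ[√159] and disc(K) = 4d = 636.
97 ∤ 636, so 97 is unramified.
Legendre symbol by Euler's criterion: (159/97) ≡ 159^48 ≡ 1 (mod 97), i.e. (159/97) = 1.
d is a quadratic residue mod p, hence 97 splits in O_K.

splits completely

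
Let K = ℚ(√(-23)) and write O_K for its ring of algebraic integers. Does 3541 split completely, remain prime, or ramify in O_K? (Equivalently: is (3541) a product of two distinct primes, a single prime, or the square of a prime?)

-23 mod 4 = 1, hence disc K = -23 and O_K = ℤ[(1+√-23)/2].
Since gcd(3541, -23) = 1 the prime 3541 does not ramify.
(-23/3541) = 3518^1770 mod 3541 = 3540, giving Legendre symbol -1.
d is a non-residue mod p, hence 3541 remains inert in O_K.

inert — (3541) stays prime in O_K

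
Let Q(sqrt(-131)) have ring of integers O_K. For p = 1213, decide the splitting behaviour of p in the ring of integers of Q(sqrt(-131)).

p splits

Since -131 ≡ 1 mod 4, the ring of integers is ℤ[(1+√-131)/2] with discriminant -131.
Since gcd(1213, -131) = 1 the prime 1213 does not ramify.
(-131/1213) = 1082^606 mod 1213 = 1, giving Legendre symbol 1.
(-131/1213) = 1, so 1213 splits.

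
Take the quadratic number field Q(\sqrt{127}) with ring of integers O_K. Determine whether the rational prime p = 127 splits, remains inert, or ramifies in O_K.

ramified — (127) = 𝔭²

d = 127 ≡ 3 (mod 4), so O_K = ℤ[√127] and disc(K) = 4d = 508.
127 divides disc(K) = 508, so 127 ramifies.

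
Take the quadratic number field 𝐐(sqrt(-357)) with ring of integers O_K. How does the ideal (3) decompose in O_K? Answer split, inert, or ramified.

d = -357 ≡ 3 (mod 4), so O_K = ℤ[√-357] and disc(K) = 4d = -1428.
3 divides disc(K) = -1428, so 3 ramifies.

ramifies in O_K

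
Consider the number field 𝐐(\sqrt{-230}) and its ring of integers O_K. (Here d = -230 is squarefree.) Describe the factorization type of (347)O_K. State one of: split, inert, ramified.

d = -230 ≡ 2 (mod 4), so O_K = ℤ[√-230] and disc(K) = 4d = -920.
Since gcd(347, -920) = 1 the prime 347 does not ramify.
Legendre symbol by Euler's criterion: (-230/347) ≡ (-230)^173 ≡ 1 (mod 347), i.e. (-230/347) = 1.
(-230/347) = 1, so 347 splits.

split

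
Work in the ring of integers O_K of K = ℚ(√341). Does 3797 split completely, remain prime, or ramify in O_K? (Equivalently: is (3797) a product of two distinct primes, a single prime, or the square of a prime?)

splits completely

341 mod 4 = 1, hence disc K = 341 and O_K = ℤ[(1+√341)/2].
disc(K) = 341 is not divisible by 3797; 3797 is unramified.
Euler's criterion: 341^1898 mod 3797 = 1. Thus (341|3797) = 1.
(341/3797) = 1, so 3797 splits.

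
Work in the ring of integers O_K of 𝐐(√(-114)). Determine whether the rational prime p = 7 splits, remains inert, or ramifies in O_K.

7 remains inert

-114 mod 4 = 2, hence disc K = 4·(-114) = -456 and O_K = ℤ[√-114].
disc(K) = -456 is not divisible by 7; 7 is unramified.
Euler's criterion: (-114)^3 mod 7 = 6. Thus (-114|7) = -1.
d is a non-residue mod p, hence 7 remains inert in O_K.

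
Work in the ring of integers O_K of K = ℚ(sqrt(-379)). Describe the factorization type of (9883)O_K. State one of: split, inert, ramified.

-379 mod 4 = 1, hence disc K = -379 and O_K = ℤ[(1+√-379)/2].
9883 ∤ -379, so 9883 is unramified.
Legendre symbol by Euler's criterion: (-379/9883) ≡ (-379)^4941 ≡ 9882 (mod 9883), i.e. (-379/9883) = -1.
d is a non-residue mod p, hence 9883 remains inert in O_K.

9883 remains inert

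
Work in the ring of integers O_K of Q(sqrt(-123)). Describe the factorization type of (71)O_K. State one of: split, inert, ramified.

-123 mod 4 = 1, hence disc K = -123 and O_K = ℤ[(1+√-123)/2].
Since gcd(71, -123) = 1 the prime 71 does not ramify.
(-123/71) = 19^35 mod 71 = 1, giving Legendre symbol 1.
Legendre symbol 1 ⇒ 71 is split.

71 splits in O_K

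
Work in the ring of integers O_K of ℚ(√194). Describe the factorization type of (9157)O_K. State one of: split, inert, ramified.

Since 194 ≢ 1 mod 4, the ring of integers is ℤ[√194] with discriminant 4·194 = 776.
disc(K) = 776 is not divisible by 9157; 9157 is unramified.
(194/9157) = 194^4578 mod 9157 = 1, giving Legendre symbol 1.
Legendre symbol 1 ⇒ 9157 is split.

9157 splits in O_K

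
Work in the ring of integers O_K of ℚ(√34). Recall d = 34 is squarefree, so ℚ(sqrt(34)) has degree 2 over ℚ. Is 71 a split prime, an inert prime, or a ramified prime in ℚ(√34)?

34 mod 4 = 2, hence disc K = 4·34 = 136 and O_K = ℤ[√34].
disc(K) = 136 is not divisible by 71; 71 is unramified.
Legendre symbol by Euler's criterion: (34/71) ≡ 34^35 ≡ 70 (mod 71), i.e. (34/71) = -1.
d is a non-residue mod p, hence 71 remains inert in O_K.

inert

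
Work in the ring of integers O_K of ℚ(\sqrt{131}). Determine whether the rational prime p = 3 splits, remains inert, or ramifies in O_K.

inert — (3) stays prime in O_K

Since 131 ≢ 1 mod 4, the ring of integers is ℤ[√131] with discriminant 4·131 = 524.
3 ∤ 524, so 3 is unramified.
(131/3) = 2^1 mod 3 = 2, giving Legendre symbol -1.
(131/3) = -1, so 3 is inert.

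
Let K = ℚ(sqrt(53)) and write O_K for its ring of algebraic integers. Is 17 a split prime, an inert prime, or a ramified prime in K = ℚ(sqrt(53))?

17 splits in O_K

d = 53 ≡ 1 (mod 4), so O_K = ℤ[(1+√53)/2] and disc(K) = d = 53.
Since gcd(17, 53) = 1 the prime 17 does not ramify.
(53/17) = 2^8 mod 17 = 1, giving Legendre symbol 1.
(53/17) = 1, so 17 splits.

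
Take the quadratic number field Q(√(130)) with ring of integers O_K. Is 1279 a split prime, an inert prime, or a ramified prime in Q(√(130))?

inert

130 mod 4 = 2, hence disc K = 4·130 = 520 and O_K = ℤ[√130].
1279 ∤ 520, so 1279 is unramified.
Compute (130/1279) via Euler: 130^((1279-1)/2) mod 1279 = 1278, so (130/1279) = -1.
d is a non-residue mod p, hence 1279 remains inert in O_K.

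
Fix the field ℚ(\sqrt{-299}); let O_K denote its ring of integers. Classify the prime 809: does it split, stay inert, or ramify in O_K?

split

-299 mod 4 = 1, hence disc K = -299 and O_K = ℤ[(1+√-299)/2].
Since gcd(809, -299) = 1 the prime 809 does not ramify.
Compute (-299/809) via Euler: 510^((809-1)/2) mod 809 = 1, so (-299/809) = 1.
Legendre symbol 1 ⇒ 809 is split.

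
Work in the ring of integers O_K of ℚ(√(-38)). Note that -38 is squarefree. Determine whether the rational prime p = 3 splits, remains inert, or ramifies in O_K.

d = -38 ≡ 2 (mod 4), so O_K = ℤ[√-38] and disc(K) = 4d = -152.
disc(K) = -152 is not divisible by 3; 3 is unramified.
(-38/3) = 1^1 mod 3 = 1, giving Legendre symbol 1.
d is a quadratic residue mod p, hence 3 splits in O_K.

split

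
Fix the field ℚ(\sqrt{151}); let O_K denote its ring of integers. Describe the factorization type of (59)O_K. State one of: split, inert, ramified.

59 remains inert

Since 151 ≢ 1 mod 4, the ring of integers is ℤ[√151] with discriminant 4·151 = 604.
disc(K) = 604 is not divisible by 59; 59 is unramified.
Compute (151/59) via Euler: 33^((59-1)/2) mod 59 = 58, so (151/59) = -1.
d is a non-residue mod p, hence 59 remains inert in O_K.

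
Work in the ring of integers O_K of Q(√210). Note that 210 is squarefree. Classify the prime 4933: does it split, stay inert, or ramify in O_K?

inert — (4933) stays prime in O_K

210 mod 4 = 2, hence disc K = 4·210 = 840 and O_K = ℤ[√210].
Since gcd(4933, 840) = 1 the prime 4933 does not ramify.
Legendre symbol by Euler's criterion: (210/4933) ≡ 210^2466 ≡ 4932 (mod 4933), i.e. (210/4933) = -1.
(210/4933) = -1, so 4933 is inert.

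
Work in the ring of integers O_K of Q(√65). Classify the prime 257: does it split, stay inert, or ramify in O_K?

65 mod 4 = 1, hence disc K = 65 and O_K = ℤ[(1+√65)/2].
257 ∤ 65, so 257 is unramified.
Euler's criterion: 65^128 mod 257 = 256. Thus (65|257) = -1.
(65/257) = -1, so 257 is inert.

inert — (257) stays prime in O_K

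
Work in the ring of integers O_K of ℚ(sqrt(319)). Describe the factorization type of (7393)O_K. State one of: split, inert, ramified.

inert — (7393) stays prime in O_K

d = 319 ≡ 3 (mod 4), so O_K = ℤ[√319] and disc(K) = 4d = 1276.
7393 ∤ 1276, so 7393 is unramified.
Compute (319/7393) via Euler: 319^((7393-1)/2) mod 7393 = 7392, so (319/7393) = -1.
(319/7393) = -1, so 7393 is inert.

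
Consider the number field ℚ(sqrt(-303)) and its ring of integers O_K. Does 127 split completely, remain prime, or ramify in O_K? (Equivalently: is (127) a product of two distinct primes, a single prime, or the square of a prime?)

-303 mod 4 = 1, hence disc K = -303 and O_K = ℤ[(1+√-303)/2].
disc(K) = -303 is not divisible by 127; 127 is unramified.
Legendre symbol by Euler's criterion: (-303/127) ≡ (-303)^63 ≡ 126 (mod 127), i.e. (-303/127) = -1.
d is a non-residue mod p, hence 127 remains inert in O_K.

inert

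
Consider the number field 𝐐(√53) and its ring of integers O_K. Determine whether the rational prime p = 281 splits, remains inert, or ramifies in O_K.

split — (281) = 𝔭₁𝔭₂ with 𝔭₁ ≠ 𝔭₂

53 mod 4 = 1, hence disc K = 53 and O_K = ℤ[(1+√53)/2].
281 ∤ 53, so 281 is unramified.
(53/281) = 53^140 mod 281 = 1, giving Legendre symbol 1.
Legendre symbol 1 ⇒ 281 is split.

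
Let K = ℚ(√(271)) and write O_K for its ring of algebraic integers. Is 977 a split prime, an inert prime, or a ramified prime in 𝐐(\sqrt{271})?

Since 271 ≢ 1 mod 4, the ring of integers is ℤ[√271] with discriminant 4·271 = 1084.
Since gcd(977, 1084) = 1 the prime 977 does not ramify.
Compute (271/977) via Euler: 271^((977-1)/2) mod 977 = 1, so (271/977) = 1.
(271/977) = 1, so 977 splits.

p splits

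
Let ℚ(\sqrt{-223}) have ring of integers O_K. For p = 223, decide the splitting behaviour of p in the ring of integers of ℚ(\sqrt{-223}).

d = -223 ≡ 1 (mod 4), so O_K = ℤ[(1+√-223)/2] and disc(K) = d = -223.
disc(K) = -223 = 223·(-1), so p = 223 is ramified.

p ramifies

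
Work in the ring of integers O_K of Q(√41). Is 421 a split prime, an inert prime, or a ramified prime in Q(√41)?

remains prime (inert)

Since 41 ≡ 1 mod 4, the ring of integers is ℤ[(1+√41)/2] with discriminant 41.
421 ∤ 41, so 421 is unramified.
(41/421) = 41^210 mod 421 = 420, giving Legendre symbol -1.
Legendre symbol -1 ⇒ 421 is inert.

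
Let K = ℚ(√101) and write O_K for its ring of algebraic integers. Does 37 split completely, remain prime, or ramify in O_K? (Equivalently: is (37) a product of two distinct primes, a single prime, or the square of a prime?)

37 splits in O_K

101 mod 4 = 1, hence disc K = 101 and O_K = ℤ[(1+√101)/2].
37 ∤ 101, so 37 is unramified.
Legendre symbol by Euler's criterion: (101/37) ≡ 101^18 ≡ 1 (mod 37), i.e. (101/37) = 1.
d is a quadratic residue mod p, hence 37 splits in O_K.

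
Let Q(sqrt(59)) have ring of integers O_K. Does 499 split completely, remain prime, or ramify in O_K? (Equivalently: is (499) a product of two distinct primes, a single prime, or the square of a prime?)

59 mod 4 = 3, hence disc K = 4·59 = 236 and O_K = ℤ[√59].
disc(K) = 236 is not divisible by 499; 499 is unramified.
Legendre symbol by Euler's criterion: (59/499) ≡ 59^249 ≡ 498 (mod 499), i.e. (59/499) = -1.
d is a non-residue mod p, hence 499 remains inert in O_K.

p is inert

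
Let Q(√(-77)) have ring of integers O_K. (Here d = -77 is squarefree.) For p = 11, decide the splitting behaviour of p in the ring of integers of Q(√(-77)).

ramifies in O_K

Since -77 ≢ 1 mod 4, the ring of integers is ℤ[√-77] with discriminant 4·(-77) = -308.
Ramification test: 11 | -308. The prime 11 ramifies in K.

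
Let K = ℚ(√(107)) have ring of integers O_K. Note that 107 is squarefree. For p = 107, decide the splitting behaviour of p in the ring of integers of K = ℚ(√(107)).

p ramifies

d = 107 ≡ 3 (mod 4), so O_K = ℤ[√107] and disc(K) = 4d = 428.
107 divides disc(K) = 428, so 107 ramifies.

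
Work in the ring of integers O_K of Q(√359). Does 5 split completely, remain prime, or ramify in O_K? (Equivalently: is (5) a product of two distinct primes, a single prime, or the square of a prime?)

5 splits in O_K

d = 359 ≡ 3 (mod 4), so O_K = ℤ[√359] and disc(K) = 4d = 1436.
5 ∤ 1436, so 5 is unramified.
Euler's criterion: 359^2 mod 5 = 1. Thus (359|5) = 1.
d is a quadratic residue mod p, hence 5 splits in O_K.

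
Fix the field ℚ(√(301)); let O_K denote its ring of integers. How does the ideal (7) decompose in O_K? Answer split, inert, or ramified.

ramifies in O_K

301 mod 4 = 1, hence disc K = 301 and O_K = ℤ[(1+√301)/2].
7 divides disc(K) = 301, so 7 ramifies.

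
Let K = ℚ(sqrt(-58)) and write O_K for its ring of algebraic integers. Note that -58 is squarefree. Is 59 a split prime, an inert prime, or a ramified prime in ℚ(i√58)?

Since -58 ≢ 1 mod 4, the ring of integers is ℤ[√-58] with discriminant 4·(-58) = -232.
59 ∤ -232, so 59 is unramified.
Legendre symbol by Euler's criterion: (-58/59) ≡ (-58)^29 ≡ 1 (mod 59), i.e. (-58/59) = 1.
d is a quadratic residue mod p, hence 59 splits in O_K.

split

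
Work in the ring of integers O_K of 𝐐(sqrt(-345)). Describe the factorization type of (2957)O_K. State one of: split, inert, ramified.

2957 splits in O_K

Since -345 ≢ 1 mod 4, the ring of integers is ℤ[√-345] with discriminant 4·(-345) = -1380.
2957 ∤ -1380, so 2957 is unramified.
(-345/2957) = 2612^1478 mod 2957 = 1, giving Legendre symbol 1.
d is a quadratic residue mod p, hence 2957 splits in O_K.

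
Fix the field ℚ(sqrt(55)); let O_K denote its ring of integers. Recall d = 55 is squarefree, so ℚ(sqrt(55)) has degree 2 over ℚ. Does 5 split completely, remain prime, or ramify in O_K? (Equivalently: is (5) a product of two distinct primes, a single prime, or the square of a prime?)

d = 55 ≡ 3 (mod 4), so O_K = ℤ[√55] and disc(K) = 4d = 220.
5 divides disc(K) = 220, so 5 ramifies.

5 is ramified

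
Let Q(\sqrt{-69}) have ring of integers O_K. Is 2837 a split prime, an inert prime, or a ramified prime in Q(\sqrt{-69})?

inert

-69 mod 4 = 3, hence disc K = 4·(-69) = -276 and O_K = ℤ[√-69].
disc(K) = -276 is not divisible by 2837; 2837 is unramified.
(-69/2837) = 2768^1418 mod 2837 = 2836, giving Legendre symbol -1.
d is a non-residue mod p, hence 2837 remains inert in O_K.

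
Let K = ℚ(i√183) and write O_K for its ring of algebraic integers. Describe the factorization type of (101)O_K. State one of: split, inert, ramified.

-183 mod 4 = 1, hence disc K = -183 and O_K = ℤ[(1+√-183)/2].
101 ∤ -183, so 101 is unramified.
(-183/101) = 19^50 mod 101 = 1, giving Legendre symbol 1.
(-183/101) = 1, so 101 splits.

p splits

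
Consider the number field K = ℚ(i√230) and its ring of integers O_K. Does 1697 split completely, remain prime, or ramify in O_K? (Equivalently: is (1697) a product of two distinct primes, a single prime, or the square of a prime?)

Since -230 ≢ 1 mod 4, the ring of integers is ℤ[√-230] with discriminant 4·(-230) = -920.
Since gcd(1697, -920) = 1 the prime 1697 does not ramify.
Euler's criterion: (-230)^848 mod 1697 = 1696. Thus (-230|1697) = -1.
d is a non-residue mod p, hence 1697 remains inert in O_K.

inert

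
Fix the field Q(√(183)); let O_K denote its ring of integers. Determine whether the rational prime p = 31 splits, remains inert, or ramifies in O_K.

Since 183 ≢ 1 mod 4, the ring of integers is ℤ[√183] with discriminant 4·183 = 732.
Since gcd(31, 732) = 1 the prime 31 does not ramify.
(183/31) = 28^15 mod 31 = 1, giving Legendre symbol 1.
(183/31) = 1, so 31 splits.

split — (31) = 𝔭₁𝔭₂ with 𝔭₁ ≠ 𝔭₂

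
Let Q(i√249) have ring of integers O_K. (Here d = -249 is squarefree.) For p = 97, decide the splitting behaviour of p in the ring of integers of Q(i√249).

remains prime (inert)

d = -249 ≡ 3 (mod 4), so O_K = ℤ[√-249] and disc(K) = 4d = -996.
Since gcd(97, -996) = 1 the prime 97 does not ramify.
Legendre symbol by Euler's criterion: (-249/97) ≡ (-249)^48 ≡ 96 (mod 97), i.e. (-249/97) = -1.
d is a non-residue mod p, hence 97 remains inert in O_K.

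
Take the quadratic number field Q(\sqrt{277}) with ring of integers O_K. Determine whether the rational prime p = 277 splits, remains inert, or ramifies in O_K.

d = 277 ≡ 1 (mod 4), so O_K = ℤ[(1+√277)/2] and disc(K) = d = 277.
disc(K) = 277 = 277·1, so p = 277 is ramified.

ramified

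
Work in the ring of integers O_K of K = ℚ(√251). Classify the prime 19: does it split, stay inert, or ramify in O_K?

d = 251 ≡ 3 (mod 4), so O_K = ℤ[√251] and disc(K) = 4d = 1004.
disc(K) = 1004 is not divisible by 19; 19 is unramified.
Legendre symbol by Euler's criterion: (251/19) ≡ 251^9 ≡ 1 (mod 19), i.e. (251/19) = 1.
(251/19) = 1, so 19 splits.

split — (19) = 𝔭₁𝔭₂ with 𝔭₁ ≠ 𝔭₂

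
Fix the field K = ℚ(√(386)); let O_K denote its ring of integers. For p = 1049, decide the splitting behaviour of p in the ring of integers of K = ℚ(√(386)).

d = 386 ≡ 2 (mod 4), so O_K = ℤ[√386] and disc(K) = 4d = 1544.
Since gcd(1049, 1544) = 1 the prime 1049 does not ramify.
Euler's criterion: 386^524 mod 1049 = 1. Thus (386|1049) = 1.
d is a quadratic residue mod p, hence 1049 splits in O_K.

p splits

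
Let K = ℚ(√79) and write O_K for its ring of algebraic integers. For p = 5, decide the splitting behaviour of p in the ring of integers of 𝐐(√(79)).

p splits

79 mod 4 = 3, hence disc K = 4·79 = 316 and O_K = ℤ[√79].
5 ∤ 316, so 5 is unramified.
(79/5) = 4^2 mod 5 = 1, giving Legendre symbol 1.
d is a quadratic residue mod p, hence 5 splits in O_K.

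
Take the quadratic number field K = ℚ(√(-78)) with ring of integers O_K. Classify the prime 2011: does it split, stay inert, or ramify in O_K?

2011 remains inert

Since -78 ≢ 1 mod 4, the ring of integers is ℤ[√-78] with discriminant 4·(-78) = -312.
disc(K) = -312 is not divisible by 2011; 2011 is unramified.
Legendre symbol by Euler's criterion: (-78/2011) ≡ (-78)^1005 ≡ 2010 (mod 2011), i.e. (-78/2011) = -1.
(-78/2011) = -1, so 2011 is inert.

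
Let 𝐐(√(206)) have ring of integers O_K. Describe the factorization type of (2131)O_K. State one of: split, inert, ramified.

remains prime (inert)

206 mod 4 = 2, hence disc K = 4·206 = 824 and O_K = ℤ[√206].
disc(K) = 824 is not divisible by 2131; 2131 is unramified.
Euler's criterion: 206^1065 mod 2131 = 2130. Thus (206|2131) = -1.
Legendre symbol -1 ⇒ 2131 is inert.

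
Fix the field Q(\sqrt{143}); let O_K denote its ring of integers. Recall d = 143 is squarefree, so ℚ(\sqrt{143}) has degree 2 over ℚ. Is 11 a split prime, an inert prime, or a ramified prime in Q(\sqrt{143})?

ramifies in O_K

143 mod 4 = 3, hence disc K = 4·143 = 572 and O_K = ℤ[√143].
Ramification test: 11 | 572. The prime 11 ramifies in K.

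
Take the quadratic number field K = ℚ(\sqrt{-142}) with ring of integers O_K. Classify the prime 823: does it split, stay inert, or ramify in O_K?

823 remains inert

-142 mod 4 = 2, hence disc K = 4·(-142) = -568 and O_K = ℤ[√-142].
823 ∤ -568, so 823 is unramified.
Compute (-142/823) via Euler: 681^((823-1)/2) mod 823 = 822, so (-142/823) = -1.
(-142/823) = -1, so 823 is inert.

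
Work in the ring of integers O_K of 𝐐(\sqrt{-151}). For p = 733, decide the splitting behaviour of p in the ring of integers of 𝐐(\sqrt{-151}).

-151 mod 4 = 1, hence disc K = -151 and O_K = ℤ[(1+√-151)/2].
Since gcd(733, -151) = 1 the prime 733 does not ramify.
Legendre symbol by Euler's criterion: (-151/733) ≡ (-151)^366 ≡ 732 (mod 733), i.e. (-151/733) = -1.
(-151/733) = -1, so 733 is inert.

p is inert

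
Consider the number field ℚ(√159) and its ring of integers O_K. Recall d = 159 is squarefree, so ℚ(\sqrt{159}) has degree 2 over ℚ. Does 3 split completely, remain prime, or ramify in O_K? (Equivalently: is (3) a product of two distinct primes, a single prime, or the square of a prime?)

d = 159 ≡ 3 (mod 4), so O_K = ℤ[√159] and disc(K) = 4d = 636.
3 divides disc(K) = 636, so 3 ramifies.

p ramifies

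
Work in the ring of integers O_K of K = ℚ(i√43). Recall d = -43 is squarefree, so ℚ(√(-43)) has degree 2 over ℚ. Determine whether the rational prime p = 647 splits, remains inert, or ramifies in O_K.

inert

d = -43 ≡ 1 (mod 4), so O_K = ℤ[(1+√-43)/2] and disc(K) = d = -43.
647 ∤ -43, so 647 is unramified.
(-43/647) = 604^323 mod 647 = 646, giving Legendre symbol -1.
Legendre symbol -1 ⇒ 647 is inert.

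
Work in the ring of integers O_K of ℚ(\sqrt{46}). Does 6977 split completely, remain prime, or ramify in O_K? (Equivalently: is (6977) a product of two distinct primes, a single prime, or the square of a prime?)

Since 46 ≢ 1 mod 4, the ring of integers is ℤ[√46] with discriminant 4·46 = 184.
disc(K) = 184 is not divisible by 6977; 6977 is unramified.
Euler's criterion: 46^3488 mod 6977 = 1. Thus (46|6977) = 1.
(46/6977) = 1, so 6977 splits.

splits completely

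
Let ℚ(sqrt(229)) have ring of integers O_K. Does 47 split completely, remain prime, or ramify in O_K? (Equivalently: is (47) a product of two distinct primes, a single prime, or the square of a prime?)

47 remains inert

Since 229 ≡ 1 mod 4, the ring of integers is ℤ[(1+√229)/2] with discriminant 229.
disc(K) = 229 is not divisible by 47; 47 is unramified.
Euler's criterion: 229^23 mod 47 = 46. Thus (229|47) = -1.
Legendre symbol -1 ⇒ 47 is inert.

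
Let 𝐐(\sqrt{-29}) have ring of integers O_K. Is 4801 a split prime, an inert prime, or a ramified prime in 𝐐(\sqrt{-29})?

d = -29 ≡ 3 (mod 4), so O_K = ℤ[√-29] and disc(K) = 4d = -116.
4801 ∤ -116, so 4801 is unramified.
Legendre symbol by Euler's criterion: (-29/4801) ≡ (-29)^2400 ≡ 1 (mod 4801), i.e. (-29/4801) = 1.
(-29/4801) = 1, so 4801 splits.

split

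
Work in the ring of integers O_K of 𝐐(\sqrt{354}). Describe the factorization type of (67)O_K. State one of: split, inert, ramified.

354 mod 4 = 2, hence disc K = 4·354 = 1416 and O_K = ℤ[√354].
67 ∤ 1416, so 67 is unramified.
(354/67) = 19^33 mod 67 = 1, giving Legendre symbol 1.
Legendre symbol 1 ⇒ 67 is split.

split — (67) = 𝔭₁𝔭₂ with 𝔭₁ ≠ 𝔭₂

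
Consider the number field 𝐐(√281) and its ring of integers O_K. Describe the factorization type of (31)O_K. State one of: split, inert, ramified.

Since 281 ≡ 1 mod 4, the ring of integers is ℤ[(1+√281)/2] with discriminant 281.
disc(K) = 281 is not divisible by 31; 31 is unramified.
Compute (281/31) via Euler: 2^((31-1)/2) mod 31 = 1, so (281/31) = 1.
d is a quadratic residue mod p, hence 31 splits in O_K.

31 splits in O_K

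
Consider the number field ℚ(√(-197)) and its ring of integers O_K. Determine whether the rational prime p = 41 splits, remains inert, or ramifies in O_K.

Since -197 ≢ 1 mod 4, the ring of integers is ℤ[√-197] with discriminant 4·(-197) = -788.
41 ∤ -788, so 41 is unramified.
Legendre symbol by Euler's criterion: (-197/41) ≡ (-197)^20 ≡ 1 (mod 41), i.e. (-197/41) = 1.
d is a quadratic residue mod p, hence 41 splits in O_K.

split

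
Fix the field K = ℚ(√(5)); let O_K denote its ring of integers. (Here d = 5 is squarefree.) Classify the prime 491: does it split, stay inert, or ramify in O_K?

d = 5 ≡ 1 (mod 4), so O_K = ℤ[(1+√5)/2] and disc(K) = d = 5.
disc(K) = 5 is not divisible by 491; 491 is unramified.
(5/491) = 5^245 mod 491 = 1, giving Legendre symbol 1.
Legendre symbol 1 ⇒ 491 is split.

491 splits in O_K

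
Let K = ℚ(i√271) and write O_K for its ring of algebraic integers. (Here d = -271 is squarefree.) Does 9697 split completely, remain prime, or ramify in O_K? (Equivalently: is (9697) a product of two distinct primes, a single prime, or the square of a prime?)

split — (9697) = 𝔭₁𝔭₂ with 𝔭₁ ≠ 𝔭₂

-271 mod 4 = 1, hence disc K = -271 and O_K = ℤ[(1+√-271)/2].
Since gcd(9697, -271) = 1 the prime 9697 does not ramify.
Legendre symbol by Euler's criterion: (-271/9697) ≡ (-271)^4848 ≡ 1 (mod 9697), i.e. (-271/9697) = 1.
d is a quadratic residue mod p, hence 9697 splits in O_K.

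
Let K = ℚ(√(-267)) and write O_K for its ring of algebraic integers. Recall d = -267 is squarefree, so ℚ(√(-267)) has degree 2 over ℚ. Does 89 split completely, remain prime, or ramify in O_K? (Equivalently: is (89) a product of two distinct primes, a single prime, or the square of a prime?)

89 is ramified

-267 mod 4 = 1, hence disc K = -267 and O_K = ℤ[(1+√-267)/2].
Ramification test: 89 | -267. The prime 89 ramifies in K.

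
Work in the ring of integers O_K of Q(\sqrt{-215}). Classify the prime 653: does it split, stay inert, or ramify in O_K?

-215 mod 4 = 1, hence disc K = -215 and O_K = ℤ[(1+√-215)/2].
653 ∤ -215, so 653 is unramified.
Compute (-215/653) via Euler: 438^((653-1)/2) mod 653 = 1, so (-215/653) = 1.
d is a quadratic residue mod p, hence 653 splits in O_K.

653 splits in O_K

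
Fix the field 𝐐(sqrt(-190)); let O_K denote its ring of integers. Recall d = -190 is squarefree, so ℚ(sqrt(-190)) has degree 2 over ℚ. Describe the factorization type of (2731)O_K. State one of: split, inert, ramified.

d = -190 ≡ 2 (mod 4), so O_K = ℤ[√-190] and disc(K) = 4d = -760.
disc(K) = -760 is not divisible by 2731; 2731 is unramified.
Compute (-190/2731) via Euler: 2541^((2731-1)/2) mod 2731 = 1, so (-190/2731) = 1.
d is a quadratic residue mod p, hence 2731 splits in O_K.

splits completely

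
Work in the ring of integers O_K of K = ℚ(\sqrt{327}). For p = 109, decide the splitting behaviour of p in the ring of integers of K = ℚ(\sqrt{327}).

327 mod 4 = 3, hence disc K = 4·327 = 1308 and O_K = ℤ[√327].
109 divides disc(K) = 1308, so 109 ramifies.

ramified — (109) = 𝔭²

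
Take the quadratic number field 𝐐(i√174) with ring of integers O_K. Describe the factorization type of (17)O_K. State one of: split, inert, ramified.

-174 mod 4 = 2, hence disc K = 4·(-174) = -696 and O_K = ℤ[√-174].
Since gcd(17, -696) = 1 the prime 17 does not ramify.
Compute (-174/17) via Euler: 13^((17-1)/2) mod 17 = 1, so (-174/17) = 1.
(-174/17) = 1, so 17 splits.

splits completely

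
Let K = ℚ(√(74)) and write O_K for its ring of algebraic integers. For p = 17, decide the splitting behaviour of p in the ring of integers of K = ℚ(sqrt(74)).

74 mod 4 = 2, hence disc K = 4·74 = 296 and O_K = ℤ[√74].
17 ∤ 296, so 17 is unramified.
Compute (74/17) via Euler: 6^((17-1)/2) mod 17 = 16, so (74/17) = -1.
(74/17) = -1, so 17 is inert.

inert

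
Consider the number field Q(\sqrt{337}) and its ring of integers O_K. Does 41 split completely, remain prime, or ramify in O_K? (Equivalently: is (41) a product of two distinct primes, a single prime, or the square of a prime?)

split — (41) = 𝔭₁𝔭₂ with 𝔭₁ ≠ 𝔭₂

337 mod 4 = 1, hence disc K = 337 and O_K = ℤ[(1+√337)/2].
Since gcd(41, 337) = 1 the prime 41 does not ramify.
Legendre symbol by Euler's criterion: (337/41) ≡ 337^20 ≡ 1 (mod 41), i.e. (337/41) = 1.
(337/41) = 1, so 41 splits.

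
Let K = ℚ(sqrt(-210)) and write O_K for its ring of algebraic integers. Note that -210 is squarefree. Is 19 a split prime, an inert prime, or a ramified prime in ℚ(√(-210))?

inert — (19) stays prime in O_K

-210 mod 4 = 2, hence disc K = 4·(-210) = -840 and O_K = ℤ[√-210].
Since gcd(19, -840) = 1 the prime 19 does not ramify.
Legendre symbol by Euler's criterion: (-210/19) ≡ (-210)^9 ≡ 18 (mod 19), i.e. (-210/19) = -1.
Legendre symbol -1 ⇒ 19 is inert.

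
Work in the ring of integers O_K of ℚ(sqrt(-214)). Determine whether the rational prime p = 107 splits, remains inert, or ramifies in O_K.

p ramifies

d = -214 ≡ 2 (mod 4), so O_K = ℤ[√-214] and disc(K) = 4d = -856.
Ramification test: 107 | -856. The prime 107 ramifies in K.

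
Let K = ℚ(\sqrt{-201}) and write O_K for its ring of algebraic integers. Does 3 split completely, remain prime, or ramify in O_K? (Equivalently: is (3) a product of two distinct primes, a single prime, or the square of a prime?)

ramified — (3) = 𝔭²

Since -201 ≢ 1 mod 4, the ring of integers is ℤ[√-201] with discriminant 4·(-201) = -804.
Ramification test: 3 | -804. The prime 3 ramifies in K.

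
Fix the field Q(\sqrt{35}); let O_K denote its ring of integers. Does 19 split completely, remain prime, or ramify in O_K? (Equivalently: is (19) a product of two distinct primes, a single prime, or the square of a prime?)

Since 35 ≢ 1 mod 4, the ring of integers is ℤ[√35] with discriminant 4·35 = 140.
disc(K) = 140 is not divisible by 19; 19 is unramified.
Euler's criterion: 35^9 mod 19 = 1. Thus (35|19) = 1.
(35/19) = 1, so 19 splits.

split — (19) = 𝔭₁𝔭₂ with 𝔭₁ ≠ 𝔭₂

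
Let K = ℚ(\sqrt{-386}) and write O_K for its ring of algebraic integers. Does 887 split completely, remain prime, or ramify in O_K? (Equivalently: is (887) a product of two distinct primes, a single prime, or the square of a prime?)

-386 mod 4 = 2, hence disc K = 4·(-386) = -1544 and O_K = ℤ[√-386].
disc(K) = -1544 is not divisible by 887; 887 is unramified.
Legendre symbol by Euler's criterion: (-386/887) ≡ (-386)^443 ≡ 1 (mod 887), i.e. (-386/887) = 1.
Legendre symbol 1 ⇒ 887 is split.

887 splits in O_K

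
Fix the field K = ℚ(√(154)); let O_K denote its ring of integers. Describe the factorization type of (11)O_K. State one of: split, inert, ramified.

d = 154 ≡ 2 (mod 4), so O_K = ℤ[√154] and disc(K) = 4d = 616.
Ramification test: 11 | 616. The prime 11 ramifies in K.

p ramifies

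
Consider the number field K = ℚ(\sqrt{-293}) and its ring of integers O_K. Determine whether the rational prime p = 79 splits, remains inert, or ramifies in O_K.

Since -293 ≢ 1 mod 4, the ring of integers is ℤ[√-293] with discriminant 4·(-293) = -1172.
79 ∤ -1172, so 79 is unramified.
Compute (-293/79) via Euler: 23^((79-1)/2) mod 79 = 1, so (-293/79) = 1.
(-293/79) = 1, so 79 splits.

79 splits in O_K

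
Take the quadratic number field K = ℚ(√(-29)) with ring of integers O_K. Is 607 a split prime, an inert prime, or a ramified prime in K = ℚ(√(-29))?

p splits

Since -29 ≢ 1 mod 4, the ring of integers is ℤ[√-29] with discriminant 4·(-29) = -116.
607 ∤ -116, so 607 is unramified.
(-29/607) = 578^303 mod 607 = 1, giving Legendre symbol 1.
d is a quadratic residue mod p, hence 607 splits in O_K.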